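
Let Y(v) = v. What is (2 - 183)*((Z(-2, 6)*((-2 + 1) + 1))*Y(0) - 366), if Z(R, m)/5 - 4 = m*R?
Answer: 66246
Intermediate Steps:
Z(R, m) = 20 + 5*R*m (Z(R, m) = 20 + 5*(m*R) = 20 + 5*(R*m) = 20 + 5*R*m)
(2 - 183)*((Z(-2, 6)*((-2 + 1) + 1))*Y(0) - 366) = (2 - 183)*(((20 + 5*(-2)*6)*((-2 + 1) + 1))*0 - 366) = -181*(((20 - 60)*(-1 + 1))*0 - 366) = -181*(-40*0*0 - 366) = -181*(0*0 - 366) = -181*(0 - 366) = -181*(-366) = 66246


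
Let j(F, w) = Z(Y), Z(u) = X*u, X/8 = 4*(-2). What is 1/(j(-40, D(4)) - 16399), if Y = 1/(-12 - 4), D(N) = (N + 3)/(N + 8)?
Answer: -1/16395 ≈ -6.0994e-5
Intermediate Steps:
D(N) = (3 + N)/(8 + N)
Y = -1/16 (Y = 1/(-16) = -1/16 ≈ -0.062500)
X = -64 (X = 8*(4*(-2)) = 8*(-8) = -64)
Z(u) = -64*u
j(F, w) = 4 (j(F, w) = -64*(-1/16) = 4)
1/(j(-40, D(4)) - 16399) = 1/(4 - 16399) = 1/(-16395) = -1/16395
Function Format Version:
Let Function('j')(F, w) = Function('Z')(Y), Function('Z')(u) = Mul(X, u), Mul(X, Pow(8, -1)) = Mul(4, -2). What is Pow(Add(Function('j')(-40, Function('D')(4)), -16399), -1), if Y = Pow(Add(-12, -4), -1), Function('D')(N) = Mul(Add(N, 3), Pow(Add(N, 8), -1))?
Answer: Rational(-1, 16395) ≈ -6.0994e-5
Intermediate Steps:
Function('D')(N) = Mul(Pow(Add(8, N), -1), Add(3, N)) (Function('D')(N) = Mul(Add(3, N), Pow(Add(8, N), -1)) = Mul(Pow(Add(8, N), -1), Add(3, N)))
Y = Rational(-1, 16) (Y = Pow(-16, -1) = Rational(-1, 16) ≈ -0.062500)
X = -64 (X = Mul(8, Mul(4, -2)) = Mul(8, -8) = -64)
Function('Z')(u) = Mul(-64, u)
Function('j')(F, w) = 4 (Function('j')(F, w) = Mul(-64, Rational(-1, 16)) = 4)
Pow(Add(Function('j')(-40, Function('D')(4)), -16399), -1) = Pow(Add(4, -16399), -1) = Pow(-16395, -1) = Rational(-1, 16395)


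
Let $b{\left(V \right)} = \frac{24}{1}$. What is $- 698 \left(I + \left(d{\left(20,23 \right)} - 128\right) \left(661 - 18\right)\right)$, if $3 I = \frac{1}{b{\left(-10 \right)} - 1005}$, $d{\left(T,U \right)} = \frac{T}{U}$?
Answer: $\frac{3862193492302}{67689} \approx 5.7058 \cdot 10^{7}$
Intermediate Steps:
$b{\left(V \right)} = 24$ ($b{\left(V \right)} = 24 \cdot 1 = 24$)
$I = - \frac{1}{2943}$ ($I = \frac{1}{3 \left(24 - 1005\right)} = \frac{1}{3 \left(-981\right)} = \frac{1}{3} \left(- \frac{1}{981}\right) = - \frac{1}{2943} \approx -0.00033979$)
$- 698 \left(I + \left(d{\left(20,23 \right)} - 128\right) \left(661 - 18\right)\right) = - 698 \left(- \frac{1}{2943} + \left(\frac{20}{23} - 128\right) \left(661 - 18\right)\right) = - 698 \left(- \frac{1}{2943} + \left(20 \cdot \frac{1}{23} - 128\right) 643\right) = - 698 \left(- \frac{1}{2943} + \left(\frac{20}{23} - 128\right) 643\right) = - 698 \left(- \frac{1}{2943} - \frac{1880132}{23}\right) = \left(-698\right) \left(- \frac{5533228499}{67689}\right) = \frac{3862193492302}{67689}$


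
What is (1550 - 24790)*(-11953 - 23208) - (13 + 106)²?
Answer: 817127479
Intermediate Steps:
(1550 - 24790)*(-11953 - 23208) - (13 + 106)² = -23240*(-35161) - 1*119² = 817141640 - 1*14161 = 817141640 - 14161 = 817127479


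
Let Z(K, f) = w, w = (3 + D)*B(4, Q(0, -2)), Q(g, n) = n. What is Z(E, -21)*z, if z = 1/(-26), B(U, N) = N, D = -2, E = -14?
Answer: 1/13 ≈ 0.076923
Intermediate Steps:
w = -2 (w = (3 - 2)*(-2) = 1*(-2) = -2)
Z(K, f) = -2
z = -1/26 ≈ -0.038462
Z(E, -21)*z = -2*(-1/26) = 1/13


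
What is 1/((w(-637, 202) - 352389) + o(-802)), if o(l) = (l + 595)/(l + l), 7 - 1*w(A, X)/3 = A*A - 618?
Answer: -1604/2514784677 ≈ -6.3783e-7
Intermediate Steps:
w(A, X) = 1875 - 3*A**2 (w(A, X) = 21 - 3*(A*A - 618) = 21 - 3*(A**2 - 618) = 21 - 3*(-618 + A**2) = 21 + (1854 - 3*A**2) = 1875 - 3*A**2)
o(l) = (595 + l)/(2*l) (o(l) = (595 + l)/((2*l)) = (595 + l)*(1/(2*l)) = (595 + l)/(2*l))
1/((w(-637, 202) - 352389) + o(-802)) = 1/(((1875 - 3*(-637)**2) - 352389) + (1/2)*(595 - 802)/(-802)) = 1/(((1875 - 3*405769) - 352389) + (1/2)*(-1/802)*(-207)) = 1/(((1875 - 1217307) - 352389) + 207/1604) = 1/((-1215432 - 352389) + 207/1604) = 1/(-1567821 + 207/1604) = 1/(-2514784677/1604) = -1604/2514784677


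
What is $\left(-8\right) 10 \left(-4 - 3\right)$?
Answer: $560$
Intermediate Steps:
$\left(-8\right) 10 \left(-4 - 3\right) = - 80 \left(-4 - 3\right) = \left(-80\right) \left(-7\right) = 560$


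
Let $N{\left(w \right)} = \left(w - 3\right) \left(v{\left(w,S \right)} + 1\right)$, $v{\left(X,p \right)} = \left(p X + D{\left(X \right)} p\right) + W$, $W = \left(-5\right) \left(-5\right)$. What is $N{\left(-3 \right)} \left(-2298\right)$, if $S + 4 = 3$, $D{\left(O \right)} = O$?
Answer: $441216$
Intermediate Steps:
$W = 25$
$S = -1$ ($S = -4 + 3 = -1$)
$v{\left(X,p \right)} = 25 + 2 X p$ ($v{\left(X,p \right)} = \left(p X + X p\right) + 25 = \left(X p + X p\right) + 25 = 2 X p + 25 = 25 + 2 X p$)
$N{\left(w \right)} = \left(-3 + w\right) \left(26 - 2 w\right)$ ($N{\left(w \right)} = \left(w - 3\right) \left(\left(25 + 2 w \left(-1\right)\right) + 1\right) = \left(-3 + w\right) \left(\left(25 - 2 w\right) + 1\right) = \left(-3 + w\right) \left(26 - 2 w\right)$)
$N{\left(-3 \right)} \left(-2298\right) = \left(-78 - 2 \left(-3\right)^{2} + 32 \left(-3\right)\right) \left(-2298\right) = \left(-78 - 18 - 96\right) \left(-2298\right) = \left(-192\right) \left(-2298\right) = 441216$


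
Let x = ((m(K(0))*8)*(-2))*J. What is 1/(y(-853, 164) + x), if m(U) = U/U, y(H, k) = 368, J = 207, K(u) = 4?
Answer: -1/2944 ≈ -0.00033967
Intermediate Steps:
m(U) = 1
x = -3312 (x = ((1*8)*(-2))*207 = (8*(-2))*207 = -16*207 = -3312)
1/(y(-853, 164) + x) = 1/(368 - 3312) = 1/(-2944) = -1/2944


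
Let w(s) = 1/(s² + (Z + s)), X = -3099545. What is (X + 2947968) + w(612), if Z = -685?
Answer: -56761190766/374471 ≈ -1.5158e+5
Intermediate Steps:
w(s) = 1/(-685 + s + s²) (w(s) = 1/(s² + (-685 + s)) = 1/(-685 + s + s²))
(X + 2947968) + w(612) = (-3099545 + 2947968) + 1/(-685 + 612 + 612²) = -151577 + 1/(-685 + 612 + 374544) = -151577 + 1/374471 = -56761190766/374471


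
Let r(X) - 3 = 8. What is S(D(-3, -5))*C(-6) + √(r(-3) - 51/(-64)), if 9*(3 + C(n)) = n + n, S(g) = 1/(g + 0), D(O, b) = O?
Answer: 13/9 + √755/8 ≈ 4.8791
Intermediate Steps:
r(X) = 11 (r(X) = 3 + 8 = 11)
S(g) = 1/g
C(n) = -3 + 2*n/9 (C(n) = -3 + (n + n)/9 = -3 + (2*n)/9 = -3 + 2*n/9)
S(D(-3, -5))*C(-6) + √(r(-3) - 51/(-64)) = (-3 + (2/9)*(-6))/(-3) + √(11 - 51/(-64)) = -(-3 - 4/3)/3 + √(11 - 51*(-1/64)) = -⅓*(-13/3) + √(11 + 51/64) = 13/9 + √(755/64) = 13/9 + √755/8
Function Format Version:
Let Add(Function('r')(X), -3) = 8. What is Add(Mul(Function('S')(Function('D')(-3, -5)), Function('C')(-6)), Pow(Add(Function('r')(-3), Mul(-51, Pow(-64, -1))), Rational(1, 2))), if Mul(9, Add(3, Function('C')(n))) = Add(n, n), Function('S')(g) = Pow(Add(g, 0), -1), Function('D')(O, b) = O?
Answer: Add(Rational(13, 9), Mul(Rational(1, 8), Pow(755, Rational(1, 2)))) ≈ 4.8791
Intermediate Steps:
Function('r')(X) = 11 (Function('r')(X) = Add(3, 8) = 11)
Function('S')(g) = Pow(g, -1)
Function('C')(n) = Add(-3, Mul(Rational(2, 9), n)) (Function('C')(n) = Add(-3, Mul(Rational(1, 9), Add(n, n))) = Add(-3, Mul(Rational(1, 9), Mul(2, n))) = Add(-3, Mul(Rational(2, 9), n)))
Add(Mul(Function('S')(Function('D')(-3, -5)), Function('C')(-6)), Pow(Add(Function('r')(-3), Mul(-51, Pow(-64, -1))), Rational(1, 2))) = Add(Mul(Pow(-3, -1), Add(-3, Mul(Rational(2, 9), -6))), Pow(Add(11, Mul(-51, Pow(-64, -1))), Rational(1, 2))) = Add(Mul(Rational(-1, 3), Add(-3, Rational(-4, 3))), Pow(Add(11, Mul(-51, Rational(-1, 64))), Rational(1, 2))) = Add(Mul(Rational(-1, 3), Rational(-13, 3)), Pow(Add(11, Rational(51, 64)), Rational(1, 2))) = Add(Rational(13, 9), Pow(Rational(755, 64), Rational(1, 2))) = Add(Rational(13, 9), Mul(Rational(1, 8), Pow(755, Rational(1, 2))))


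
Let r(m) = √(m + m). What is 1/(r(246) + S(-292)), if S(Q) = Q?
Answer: -73/21193 - √123/42386 ≈ -0.0037062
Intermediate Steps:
r(m) = √2*√m (r(m) = √(2*m) = √2*√m)
1/(r(246) + S(-292)) = 1/(√2*√246 - 292) = 1/(2*√123 - 292) = 1/(-292 + 2*√123)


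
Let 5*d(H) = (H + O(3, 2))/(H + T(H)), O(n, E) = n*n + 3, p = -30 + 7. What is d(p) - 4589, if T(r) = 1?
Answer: -45889/10 ≈ -4588.9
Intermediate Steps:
p = -23
O(n, E) = 3 + n**2 (O(n, E) = n**2 + 3 = 3 + n**2)
d(H) = (12 + H)/(5*(1 + H)) (d(H) = ((H + (3 + 3**2))/(H + 1))/5 = ((H + (3 + 9))/(1 + H))/5 = ((H + 12)/(1 + H))/5 = ((12 + H)/(1 + H))/5 = (12 + H)/(5*(1 + H)))
d(p) - 4589 = (12 - 23)/(5*(1 - 23)) - 4589 = (1/5)*(-11)/(-22) - 4589 = (1/5)*(-1/22)*(-11) - 4589 = 1/10 - 4589 = -45889/10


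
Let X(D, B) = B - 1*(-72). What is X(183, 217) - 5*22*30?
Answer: -3011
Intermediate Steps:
X(D, B) = 72 + B (X(D, B) = B + 72 = 72 + B)
X(183, 217) - 5*22*30 = (72 + 217) - 5*22*30 = 289 - 110*30 = 289 - 1*3300 = 289 - 3300 = -3011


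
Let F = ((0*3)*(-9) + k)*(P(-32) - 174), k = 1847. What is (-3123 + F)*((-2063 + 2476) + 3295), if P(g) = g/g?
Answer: -1196401032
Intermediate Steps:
P(g) = 1
F = -319531 (F = ((0*3)*(-9) + 1847)*(1 - 174) = (0*(-9) + 1847)*(-173) = (0 + 1847)*(-173) = 1847*(-173) = -319531)
(-3123 + F)*((-2063 + 2476) + 3295) = (-3123 - 319531)*((-2063 + 2476) + 3295) = -322654*(413 + 3295) = -322654*3708 = -1196401032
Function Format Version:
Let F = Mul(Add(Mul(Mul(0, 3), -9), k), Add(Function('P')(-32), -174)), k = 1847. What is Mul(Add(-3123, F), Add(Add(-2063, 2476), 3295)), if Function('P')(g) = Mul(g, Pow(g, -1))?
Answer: -1196401032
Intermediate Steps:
Function('P')(g) = 1
F = -319531 (F = Mul(Add(Mul(Mul(0, 3), -9), 1847), Add(1, -174)) = Mul(Add(Mul(0, -9), 1847), -173) = Mul(Add(0, 1847), -173) = Mul(1847, -173) = -319531)
Mul(Add(-3123, F), Add(Add(-2063, 2476), 3295)) = Mul(Add(-3123, -319531), Add(Add(-2063, 2476), 3295)) = Mul(-322654, Add(413, 3295)) = Mul(-322654, 3708) = -1196401032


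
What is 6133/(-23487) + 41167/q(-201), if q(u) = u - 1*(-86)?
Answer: -967594624/2701005 ≈ -358.23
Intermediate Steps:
q(u) = 86 + u (q(u) = u + 86 = 86 + u)
6133/(-23487) + 41167/q(-201) = 6133/(-23487) + 41167/(86 - 201) = 6133*(-1/23487) + 41167/(-115) = -6133/23487 + 41167*(-1/115) = -6133/23487 - 41167/115 = -967594624/2701005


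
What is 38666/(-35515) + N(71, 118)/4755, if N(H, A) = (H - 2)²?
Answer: -984661/11258255 ≈ -0.087461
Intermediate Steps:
N(H, A) = (-2 + H)²
38666/(-35515) + N(71, 118)/4755 = 38666/(-35515) + (-2 + 71)²/4755 = 38666*(-1/35515) + 69²*(1/4755) = -38666/35515 + 4761*(1/4755) = -38666/35515 + 1587/1585 = -984661/11258255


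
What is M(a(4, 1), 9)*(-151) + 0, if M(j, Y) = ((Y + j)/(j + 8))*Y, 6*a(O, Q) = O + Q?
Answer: -80181/53 ≈ -1512.8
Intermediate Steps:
a(O, Q) = O/6 + Q/6 (a(O, Q) = (O + Q)/6 = O/6 + Q/6)
M(j, Y) = Y*(Y + j)/(8 + j) (M(j, Y) = ((Y + j)/(8 + j))*Y = Y*(Y + j)/(8 + j))
M(a(4, 1), 9)*(-151) + 0 = (9*(9 + ((1/6)*4 + (1/6)*1))/(8 + ((1/6)*4 + (1/6)*1)))*(-151) + 0 = (9*(9 + (2/3 + 1/6))/(8 + (2/3 + 1/6)))*(-151) + 0 = (9*(9 + 5/6)/(8 + 5/6))*(-151) + 0 = (9*(59/6)/(53/6))*(-151) + 0 = (9*(6/53)*(59/6))*(-151) + 0 = (531/53)*(-151) + 0 = -80181/53 + 0 = -80181/53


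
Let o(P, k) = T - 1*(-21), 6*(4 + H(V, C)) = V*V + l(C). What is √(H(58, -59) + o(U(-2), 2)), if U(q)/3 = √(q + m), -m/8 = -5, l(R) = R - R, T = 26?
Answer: √5433/3 ≈ 24.570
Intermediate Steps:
l(R) = 0
m = 40 (m = -8*(-5) = 40)
U(q) = 3*√(40 + q) (U(q) = 3*√(q + 40) = 3*√(40 + q))
H(V, C) = -4 + V²/6 (H(V, C) = -4 + (V*V + 0)/6 = -4 + (V² + 0)/6 = -4 + V²/6)
o(P, k) = 47 (o(P, k) = 26 - 1*(-21) = 26 + 21 = 47)
√(H(58, -59) + o(U(-2), 2)) = √((-4 + (⅙)*58²) + 47) = √((-4 + (⅙)*3364) + 47) = √((-4 + 1682/3) + 47) = √(1670/3 + 47) = √(1811/3) = √5433/3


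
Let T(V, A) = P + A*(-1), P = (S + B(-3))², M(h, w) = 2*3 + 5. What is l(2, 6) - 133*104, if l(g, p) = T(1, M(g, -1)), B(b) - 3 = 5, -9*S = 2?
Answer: -1116383/81 ≈ -13783.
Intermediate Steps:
S = -2/9 (S = -⅑*2 = -2/9 ≈ -0.22222)
B(b) = 8 (B(b) = 3 + 5 = 8)
M(h, w) = 11 (M(h, w) = 6 + 5 = 11)
P = 4900/81 (P = (-2/9 + 8)² = (70/9)² = 4900/81 ≈ 60.494)
T(V, A) = 4900/81 - A (T(V, A) = 4900/81 + A*(-1) = 4900/81 - A)
l(g, p) = 4009/81 (l(g, p) = 4900/81 - 1*11 = 4900/81 - 11 = 4009/81)
l(2, 6) - 133*104 = 4009/81 - 133*104 = 4009/81 - 13832 = -1116383/81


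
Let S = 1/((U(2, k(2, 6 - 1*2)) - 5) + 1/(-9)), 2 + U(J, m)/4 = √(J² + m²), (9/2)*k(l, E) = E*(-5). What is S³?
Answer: 42324417/22188041000 + 489753*√481/5547010250 ≈ 0.0038439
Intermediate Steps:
k(l, E) = -10*E/9 (k(l, E) = 2*(E*(-5))/9 = 2*(-5*E)/9 = -10*E/9)
U(J, m) = -8 + 4*√(J² + m²)
S = 1/(-118/9 + 8*√481/9) (S = 1/(((-8 + 4*√(2² + (-10*(6 - 1*2)/9)²)) - 5) + 1/(-9)) = 1/(((-8 + 4*√(4 + (-10*(6 - 2)/9)²)) - 5) - ⅑) = 1/(((-8 + 4*√(4 + (-10/9*4)²)) - 5) - ⅑) = 1/(((-8 + 4*√(4 + (-40/9)²)) - 5) - ⅑) = 1/(((-8 + 4*√(4 + 1600/81)) - 5) - ⅑) = 1/(((-8 + 4*√(1924/81)) - 5) - ⅑) = 1/(((-8 + 4*(2*√481/9)) - 5) - ⅑) = 1/(((-8 + 8*√481/9) - 5) - ⅑) = 1/((-13 + 8*√481/9) - ⅑) = 1/(-118/9 + 8*√481/9) ≈ 0.15665)
S³ = (177/2810 + 6*√481/1405)³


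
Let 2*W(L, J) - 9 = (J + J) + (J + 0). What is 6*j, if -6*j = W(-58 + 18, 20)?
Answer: -69/2 ≈ -34.500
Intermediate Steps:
W(L, J) = 9/2 + 3*J/2 (W(L, J) = 9/2 + ((J + J) + (J + 0))/2 = 9/2 + (2*J + J)/2 = 9/2 + (3*J)/2 = 9/2 + 3*J/2)
j = -23/4 (j = -(9/2 + (3/2)*20)/6 = -(9/2 + 30)/6 = -⅙*69/2 = -23/4 ≈ -5.7500)
6*j = 6*(-23/4) = -69/2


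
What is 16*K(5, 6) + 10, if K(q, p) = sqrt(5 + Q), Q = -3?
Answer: 10 + 16*sqrt(2) ≈ 32.627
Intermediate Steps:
K(q, p) = sqrt(2) (K(q, p) = sqrt(5 - 3) = sqrt(2))
16*K(5, 6) + 10 = 16*sqrt(2) + 10 = 10 + 16*sqrt(2)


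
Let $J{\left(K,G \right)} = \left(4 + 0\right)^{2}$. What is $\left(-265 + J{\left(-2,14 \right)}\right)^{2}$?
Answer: $62001$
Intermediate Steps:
$J{\left(K,G \right)} = 16$ ($J{\left(K,G \right)} = 4^{2} = 16$)
$\left(-265 + J{\left(-2,14 \right)}\right)^{2} = \left(-265 + 16\right)^{2} = \left(-249\right)^{2} = 62001$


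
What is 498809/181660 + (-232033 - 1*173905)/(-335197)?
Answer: 240941977453/60891887020 ≈ 3.9569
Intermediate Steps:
498809/181660 + (-232033 - 1*173905)/(-335197) = 498809*(1/181660) + (-232033 - 173905)*(-1/335197) = 498809/181660 - 405938*(-1/335197) = 498809/181660 + 405938/335197 = 240941977453/60891887020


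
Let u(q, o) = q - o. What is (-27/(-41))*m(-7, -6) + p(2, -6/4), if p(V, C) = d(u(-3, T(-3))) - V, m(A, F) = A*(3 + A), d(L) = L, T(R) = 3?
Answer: 428/41 ≈ 10.439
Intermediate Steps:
p(V, C) = -6 - V (p(V, C) = (-3 - 1*3) - V = (-3 - 3) - V = -6 - V)
(-27/(-41))*m(-7, -6) + p(2, -6/4) = (-27/(-41))*(-7*(3 - 7)) + (-6 - 1*2) = (-27*(-1/41))*(-7*(-4)) + (-6 - 2) = (27/41)*28 - 8 = 756/41 - 8 = 428/41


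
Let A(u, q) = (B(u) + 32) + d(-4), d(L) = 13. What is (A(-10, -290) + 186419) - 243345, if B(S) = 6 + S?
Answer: -56885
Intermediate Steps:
A(u, q) = 51 + u (A(u, q) = ((6 + u) + 32) + 13 = (38 + u) + 13 = 51 + u)
(A(-10, -290) + 186419) - 243345 = ((51 - 10) + 186419) - 243345 = (41 + 186419) - 243345 = 186460 - 243345 = -56885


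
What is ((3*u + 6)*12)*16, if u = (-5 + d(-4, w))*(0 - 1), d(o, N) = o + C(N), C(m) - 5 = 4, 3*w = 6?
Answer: 1152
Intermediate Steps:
w = 2 (w = (⅓)*6 = 2)
C(m) = 9 (C(m) = 5 + 4 = 9)
d(o, N) = 9 + o (d(o, N) = o + 9 = 9 + o)
u = 0 (u = (-5 + (9 - 4))*(0 - 1) = (-5 + 5)*(-1) = 0*(-1) = 0)
((3*u + 6)*12)*16 = ((3*0 + 6)*12)*16 = ((0 + 6)*12)*16 = (6*12)*16 = 72*16 = 1152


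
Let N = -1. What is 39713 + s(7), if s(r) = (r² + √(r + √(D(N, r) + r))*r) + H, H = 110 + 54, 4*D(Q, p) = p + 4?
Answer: 39926 + 7*√(28 + 2*√39)/2 ≈ 39948.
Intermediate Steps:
D(Q, p) = 1 + p/4 (D(Q, p) = (p + 4)/4 = (4 + p)/4 = 1 + p/4)
H = 164
s(r) = 164 + r² + r*√(r + √(1 + 5*r/4)) (s(r) = (r² + √(r + √((1 + r/4) + r))*r) + 164 = (r² + √(r + √(1 + 5*r/4))*r) + 164 = (r² + r*√(r + √(1 + 5*r/4))) + 164 = 164 + r² + r*√(r + √(1 + 5*r/4)))
39713 + s(7) = 39713 + (164 + 7² + (½)*7*√(2*√(4 + 5*7) + 4*7)) = 39713 + (164 + 49 + (½)*7*√(2*√(4 + 35) + 28)) = 39713 + (164 + 49 + (½)*7*√(2*√39 + 28)) = 39713 + (164 + 49 + (½)*7*√(28 + 2*√39)) = 39713 + (164 + 49 + 7*√(28 + 2*√39)/2) = 39713 + (213 + 7*√(28 + 2*√39)/2) = 39926 + 7*√(28 + 2*√39)/2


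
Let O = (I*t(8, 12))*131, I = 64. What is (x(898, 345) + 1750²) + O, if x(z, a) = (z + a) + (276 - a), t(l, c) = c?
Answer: 3164282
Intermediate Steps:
O = 100608 (O = (64*12)*131 = 768*131 = 100608)
x(z, a) = 276 + z (x(z, a) = (a + z) + (276 - a) = 276 + z)
(x(898, 345) + 1750²) + O = ((276 + 898) + 1750²) + 100608 = (1174 + 3062500) + 100608 = 3063674 + 100608 = 3164282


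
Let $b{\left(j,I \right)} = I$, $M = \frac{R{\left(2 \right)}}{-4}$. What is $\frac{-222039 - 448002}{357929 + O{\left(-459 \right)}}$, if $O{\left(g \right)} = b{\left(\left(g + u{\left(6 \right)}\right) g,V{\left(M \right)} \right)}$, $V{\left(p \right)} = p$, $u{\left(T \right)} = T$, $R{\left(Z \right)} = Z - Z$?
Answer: $- \frac{670041}{357929} \approx -1.872$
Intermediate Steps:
$R{\left(Z \right)} = 0$
$M = 0$ ($M = \frac{0}{-4} = 0 \left(- \frac{1}{4}\right) = 0$)
$O{\left(g \right)} = 0$
$\frac{-222039 - 448002}{357929 + O{\left(-459 \right)}} = \frac{-222039 - 448002}{357929 + 0} = - \frac{670041}{357929}$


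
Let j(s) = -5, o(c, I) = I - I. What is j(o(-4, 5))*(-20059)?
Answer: 100295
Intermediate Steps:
o(c, I) = 0
j(o(-4, 5))*(-20059) = -5*(-20059) = 100295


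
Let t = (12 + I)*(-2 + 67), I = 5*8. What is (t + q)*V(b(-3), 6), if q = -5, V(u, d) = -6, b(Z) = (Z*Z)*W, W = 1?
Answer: -20250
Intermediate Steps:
b(Z) = Z² (b(Z) = (Z*Z)*1 = Z²*1 = Z²)
I = 40
t = 3380 (t = (12 + 40)*(-2 + 67) = 52*65 = 3380)
(t + q)*V(b(-3), 6) = (3380 - 5)*(-6) = 3375*(-6) = -20250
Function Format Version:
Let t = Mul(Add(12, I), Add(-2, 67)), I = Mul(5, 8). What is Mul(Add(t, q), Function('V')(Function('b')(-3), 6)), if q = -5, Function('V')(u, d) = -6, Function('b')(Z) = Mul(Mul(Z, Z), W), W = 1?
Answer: -20250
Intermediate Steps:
Function('b')(Z) = Pow(Z, 2) (Function('b')(Z) = Mul(Mul(Z, Z), 1) = Mul(Pow(Z, 2), 1) = Pow(Z, 2))
I = 40
t = 3380 (t = Mul(Add(12, 40), Add(-2, 67)) = Mul(52, 65) = 3380)
Mul(Add(t, q), Function('V')(Function('b')(-3), 6)) = Mul(Add(3380, -5), -6) = Mul(3375, -6) = -20250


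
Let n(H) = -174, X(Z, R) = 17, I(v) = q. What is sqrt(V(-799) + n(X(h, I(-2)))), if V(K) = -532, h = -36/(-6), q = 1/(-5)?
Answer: I*sqrt(706) ≈ 26.571*I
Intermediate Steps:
q = -1/5 ≈ -0.20000
I(v) = -1/5
h = 6 (h = -36*(-1/6) = 6)
sqrt(V(-799) + n(X(h, I(-2)))) = sqrt(-532 - 174) = sqrt(-706) = I*sqrt(706)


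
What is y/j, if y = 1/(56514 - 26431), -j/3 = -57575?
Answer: 1/5196086175 ≈ 1.9245e-10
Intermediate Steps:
j = 172725 (j = -3*(-57575) = 172725)
y = 1/30083 ≈ 3.3241e-5
y/j = (1/30083)/172725 = (1/30083)*(1/172725) = 1/5196086175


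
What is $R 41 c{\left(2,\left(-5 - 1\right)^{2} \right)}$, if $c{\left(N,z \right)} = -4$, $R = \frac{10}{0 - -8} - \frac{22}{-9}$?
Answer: $- \frac{5453}{9} \approx -605.89$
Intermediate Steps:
$R = \frac{133}{36}$ ($R = \frac{10}{0 + 8} - - \frac{22}{9} = \frac{10}{8} + \frac{22}{9} = 10 \cdot \frac{1}{8} + \frac{22}{9} = \frac{5}{4} + \frac{22}{9} = \frac{133}{36} \approx 3.6944$)
$R 41 c{\left(2,\left(-5 - 1\right)^{2} \right)} = \frac{133}{36} \cdot 41 \left(-4\right) = \frac{5453}{36} \left(-4\right) = - \frac{5453}{9}$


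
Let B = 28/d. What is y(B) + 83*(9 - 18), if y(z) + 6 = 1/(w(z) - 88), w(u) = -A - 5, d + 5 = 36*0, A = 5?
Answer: -73795/98 ≈ -753.01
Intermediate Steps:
d = -5 (d = -5 + 36*0 = -5 + 0 = -5)
w(u) = -10 (w(u) = -1*5 - 5 = -5 - 5 = -10)
B = -28/5 (B = 28/(-5) = 28*(-⅕) = -28/5 ≈ -5.6000)
y(z) = -589/98 (y(z) = -6 + 1/(-10 - 88) = -6 + 1/(-98) = -6 - 1/98 = -589/98)
y(B) + 83*(9 - 18) = -589/98 + 83*(9 - 18) = -589/98 + 83*(-9) = -589/98 - 747 = -73795/98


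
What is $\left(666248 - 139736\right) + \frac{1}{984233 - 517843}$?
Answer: $\frac{245559931681}{466390} \approx 5.2651 \cdot 10^{5}$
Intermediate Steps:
$\left(666248 - 139736\right) + \frac{1}{984233 - 517843} = 526512 + \frac{1}{466390} = \frac{245559931681}{466390}$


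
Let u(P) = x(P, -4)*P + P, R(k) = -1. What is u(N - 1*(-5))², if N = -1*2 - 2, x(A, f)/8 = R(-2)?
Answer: 49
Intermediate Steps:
x(A, f) = -8 (x(A, f) = 8*(-1) = -8)
N = -4 (N = -2 - 2 = -4)
u(P) = -7*P (u(P) = -8*P + P = -7*P)
u(N - 1*(-5))² = (-7*(-4 - 1*(-5)))² = (-7*(-4 + 5))² = (-7*1)² = (-7)² = 49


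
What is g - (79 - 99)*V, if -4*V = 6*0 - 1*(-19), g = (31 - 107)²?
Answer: 5681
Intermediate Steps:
g = 5776 (g = (-76)² = 5776)
V = -19/4 (V = -(6*0 - 1*(-19))/4 = -(0 + 19)/4 = -¼*19 = -19/4 ≈ -4.7500)
g - (79 - 99)*V = 5776 - (79 - 99)*(-19)/4 = 5776 - (-20)*(-19)/4 = 5776 - 1*95 = 5776 - 95 = 5681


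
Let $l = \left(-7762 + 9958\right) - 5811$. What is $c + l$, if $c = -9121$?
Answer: $-12736$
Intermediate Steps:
$l = -3615$ ($l = 2196 - 5811 = -3615$)
$c + l = -9121 - 3615 = -12736$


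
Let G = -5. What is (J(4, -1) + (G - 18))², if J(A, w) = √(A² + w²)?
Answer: (23 - √17)² ≈ 356.34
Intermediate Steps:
(J(4, -1) + (G - 18))² = (√(4² + (-1)²) + (-5 - 18))² = (√(16 + 1) - 23)² = (√17 - 23)² = (-23 + √17)²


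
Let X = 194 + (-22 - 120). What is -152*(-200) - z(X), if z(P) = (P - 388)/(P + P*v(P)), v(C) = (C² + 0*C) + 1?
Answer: 178235214/5863 ≈ 30400.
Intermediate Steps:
v(C) = 1 + C² (v(C) = (C² + 0) + 1 = C² + 1 = 1 + C²)
X = 52 (X = 194 - 142 = 52)
z(P) = (-388 + P)/(P + P*(1 + P²)) (z(P) = (P - 388)/(P + P*(1 + P²)) = (-388 + P)/(P + P*(1 + P²)))
-152*(-200) - z(X) = -152*(-200) - (-388 + 52)/(52*(2 + 52²)) = 30400 - (-336)/(52*(2 + 2704)) = 30400 - (-336)/(52*2706) = 30400 - 1*(-14/5863) = 30400 + 14/5863 = 178235214/5863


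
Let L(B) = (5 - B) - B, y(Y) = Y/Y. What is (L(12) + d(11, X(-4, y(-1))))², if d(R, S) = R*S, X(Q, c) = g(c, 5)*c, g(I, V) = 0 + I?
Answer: 64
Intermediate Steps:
g(I, V) = I
y(Y) = 1
X(Q, c) = c² (X(Q, c) = c*c = c²)
L(B) = 5 - 2*B
(L(12) + d(11, X(-4, y(-1))))² = ((5 - 2*12) + 11*1²)² = ((5 - 24) + 11*1)² = (-19 + 11)² = (-8)² = 64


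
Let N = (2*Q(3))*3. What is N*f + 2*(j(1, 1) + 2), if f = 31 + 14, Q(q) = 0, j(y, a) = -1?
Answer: 2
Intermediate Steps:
f = 45
N = 0 (N = (2*0)*3 = 0*3 = 0)
N*f + 2*(j(1, 1) + 2) = 0*45 + 2*(-1 + 2) = 0 + 2*1 = 0 + 2 = 2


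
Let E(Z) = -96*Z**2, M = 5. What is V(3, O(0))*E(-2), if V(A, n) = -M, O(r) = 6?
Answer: 1920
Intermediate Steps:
V(A, n) = -5 (V(A, n) = -1*5 = -5)
V(3, O(0))*E(-2) = -(-480)*(-2)**2 = -(-480)*4 = -5*(-384) = 1920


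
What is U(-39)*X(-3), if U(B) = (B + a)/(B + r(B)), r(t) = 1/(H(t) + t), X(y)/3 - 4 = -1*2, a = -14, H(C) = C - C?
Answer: 6201/761 ≈ 8.1485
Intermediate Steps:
H(C) = 0
X(y) = 6 (X(y) = 12 + 3*(-1*2) = 12 + 3*(-2) = 12 - 6 = 6)
r(t) = 1/t (r(t) = 1/(0 + t) = 1/t)
U(B) = (-14 + B)/(B + 1/B) (U(B) = (B - 14)/(B + 1/B) = (-14 + B)/(B + 1/B))
U(-39)*X(-3) = -39*(-14 - 39)/(1 + (-39)²)*6 = -39*(-53)/(1 + 1521)*6 = -39*(-53)/1522*6 = -39*1/1522*(-53)*6 = (2067/1522)*6 = 6201/761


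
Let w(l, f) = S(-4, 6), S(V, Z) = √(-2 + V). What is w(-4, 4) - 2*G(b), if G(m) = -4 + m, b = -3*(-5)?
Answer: -22 + I*√6 ≈ -22.0 + 2.4495*I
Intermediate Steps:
b = 15
w(l, f) = I*√6 (w(l, f) = √(-2 - 4) = √(-6) = I*√6)
w(-4, 4) - 2*G(b) = I*√6 - 2*(-4 + 15) = I*√6 - 2*11 = I*√6 - 22 = -22 + I*√6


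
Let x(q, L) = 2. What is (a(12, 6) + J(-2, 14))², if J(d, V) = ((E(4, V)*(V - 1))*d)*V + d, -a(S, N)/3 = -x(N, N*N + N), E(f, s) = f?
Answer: 2108304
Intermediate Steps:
a(S, N) = 6 (a(S, N) = -(-3)*2 = -3*(-2) = 6)
J(d, V) = d + V*d*(-4 + 4*V) (J(d, V) = ((4*(V - 1))*d)*V + d = ((4*(-1 + V))*d)*V + d = ((-4 + 4*V)*d)*V + d = (d*(-4 + 4*V))*V + d = V*d*(-4 + 4*V) + d = d + V*d*(-4 + 4*V))
(a(12, 6) + J(-2, 14))² = (6 - 2*(1 - 4*14 + 4*14²))² = (6 - 2*(1 - 56 + 4*196))² = (6 - 2*(1 - 56 + 784))² = (6 - 2*729)² = (6 - 1458)² = (-1452)² = 2108304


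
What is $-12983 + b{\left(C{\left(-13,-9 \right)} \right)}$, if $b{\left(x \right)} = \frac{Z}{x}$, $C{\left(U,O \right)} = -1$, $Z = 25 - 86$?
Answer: $-12922$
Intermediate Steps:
$Z = -61$ ($Z = 25 - 86 = -61$)
$b{\left(x \right)} = - \frac{61}{x}$
$-12983 + b{\left(C{\left(-13,-9 \right)} \right)} = -12983 - \frac{61}{-1} = -12983 - -61 = -12983 + 61 = -12922$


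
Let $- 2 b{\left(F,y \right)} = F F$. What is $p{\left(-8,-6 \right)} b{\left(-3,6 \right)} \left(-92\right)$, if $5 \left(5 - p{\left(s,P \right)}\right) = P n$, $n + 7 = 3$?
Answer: $\frac{414}{5} \approx 82.8$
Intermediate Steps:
$n = -4$ ($n = -7 + 3 = -4$)
$b{\left(F,y \right)} = - \frac{F^{2}}{2}$ ($b{\left(F,y \right)} = - \frac{F F}{2} = - \frac{F^{2}}{2}$)
$p{\left(s,P \right)} = 5 + \frac{4 P}{5}$ ($p{\left(s,P \right)} = 5 - \frac{P \left(-4\right)}{5} = 5 - \frac{\left(-4\right) P}{5} = 5 + \frac{4 P}{5}$)
$p{\left(-8,-6 \right)} b{\left(-3,6 \right)} \left(-92\right) = \left(5 + \frac{4}{5} \left(-6\right)\right) \left(- \frac{\left(-3\right)^{2}}{2}\right) \left(-92\right) = \left(5 - \frac{24}{5}\right) \left(\left(- \frac{1}{2}\right) 9\right) \left(-92\right) = \frac{1}{5} \left(- \frac{9}{2}\right) \left(-92\right) = \left(- \frac{9}{10}\right) \left(-92\right) = \frac{414}{5}$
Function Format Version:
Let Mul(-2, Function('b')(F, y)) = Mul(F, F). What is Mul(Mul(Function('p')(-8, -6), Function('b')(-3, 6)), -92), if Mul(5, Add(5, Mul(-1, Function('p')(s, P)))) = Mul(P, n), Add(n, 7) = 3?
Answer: Rational(414, 5) ≈ 82.800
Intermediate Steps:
n = -4 (n = Add(-7, 3) = -4)
Function('b')(F, y) = Mul(Rational(-1, 2), Pow(F, 2)) (Function('b')(F, y) = Mul(Rational(-1, 2), Mul(F, F)) = Mul(Rational(-1, 2), Pow(F, 2)))
Function('p')(s, P) = Add(5, Mul(Rational(4, 5), P)) (Function('p')(s, P) = Add(5, Mul(Rational(-1, 5), Mul(P, -4))) = Add(5, Mul(Rational(-1, 5), Mul(-4, P))) = Add(5, Mul(Rational(4, 5), P)))
Mul(Mul(Function('p')(-8, -6), Function('b')(-3, 6)), -92) = Mul(Mul(Add(5, Mul(Rational(4, 5), -6)), Mul(Rational(-1, 2), Pow(-3, 2))), -92) = Mul(Mul(Add(5, Rational(-24, 5)), Mul(Rational(-1, 2), 9)), -92) = Mul(Mul(Rational(1, 5), Rational(-9, 2)), -92) = Mul(Rational(-9, 10), -92) = Rational(414, 5)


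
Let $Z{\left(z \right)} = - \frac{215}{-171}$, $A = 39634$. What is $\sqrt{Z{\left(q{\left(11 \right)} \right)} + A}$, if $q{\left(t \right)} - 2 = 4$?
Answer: $\frac{\sqrt{128774951}}{57} \approx 199.09$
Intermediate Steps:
$q{\left(t \right)} = 6$ ($q{\left(t \right)} = 2 + 4 = 6$)
$Z{\left(z \right)} = \frac{215}{171}$ ($Z{\left(z \right)} = \left(-215\right) \left(- \frac{1}{171}\right) = \frac{215}{171}$)
$\sqrt{Z{\left(q{\left(11 \right)} \right)} + A} = \sqrt{\frac{215}{171} + 39634} = \sqrt{\frac{6777629}{171}} = \frac{\sqrt{128774951}}{57}$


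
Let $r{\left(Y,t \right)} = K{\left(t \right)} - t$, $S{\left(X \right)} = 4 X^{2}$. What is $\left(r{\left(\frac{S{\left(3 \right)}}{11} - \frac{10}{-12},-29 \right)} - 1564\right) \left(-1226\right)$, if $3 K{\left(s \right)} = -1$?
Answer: $\frac{5646956}{3} \approx 1.8823 \cdot 10^{6}$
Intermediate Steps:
$K{\left(s \right)} = - \frac{1}{3}$ ($K{\left(s \right)} = \frac{1}{3} \left(-1\right) = - \frac{1}{3}$)
$r{\left(Y,t \right)} = - \frac{1}{3} - t$
$\left(r{\left(\frac{S{\left(3 \right)}}{11} - \frac{10}{-12},-29 \right)} - 1564\right) \left(-1226\right) = \left(\left(- \frac{1}{3} - -29\right) - 1564\right) \left(-1226\right) = \left(\left(- \frac{1}{3} + 29\right) - 1564\right) \left(-1226\right) = \left(\frac{86}{3} - 1564\right) \left(-1226\right) = \left(- \frac{4606}{3}\right) \left(-1226\right) = \frac{5646956}{3}$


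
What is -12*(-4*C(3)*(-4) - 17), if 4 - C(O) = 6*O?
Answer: 2892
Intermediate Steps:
C(O) = 4 - 6*O
-12*(-4*C(3)*(-4) - 17) = -12*(-4*(4 - 6*3)*(-4) - 17) = -12*(-4*(4 - 18)*(-4) - 17) = -12*(-(-56)*(-4) - 17) = -12*(-4*(-14)*(-4) - 17) = -12*(56*(-4) - 17) = -12*(-224 - 17) = -12*(-241) = 2892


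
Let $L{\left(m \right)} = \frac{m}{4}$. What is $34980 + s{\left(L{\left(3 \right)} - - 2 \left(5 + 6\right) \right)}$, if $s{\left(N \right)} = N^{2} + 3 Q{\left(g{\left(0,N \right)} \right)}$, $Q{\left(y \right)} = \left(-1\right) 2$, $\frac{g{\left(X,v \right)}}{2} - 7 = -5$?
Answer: $\frac{567865}{16} \approx 35492.0$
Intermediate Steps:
$g{\left(X,v \right)} = 4$ ($g{\left(X,v \right)} = 14 + 2 \left(-5\right) = 14 - 10 = 4$)
$Q{\left(y \right)} = -2$
$L{\left(m \right)} = \frac{m}{4}$ ($L{\left(m \right)} = m \frac{1}{4} = \frac{m}{4}$)
$s{\left(N \right)} = -6 + N^{2}$ ($s{\left(N \right)} = N^{2} + 3 \left(-2\right) = N^{2} - 6 = -6 + N^{2}$)
$34980 + s{\left(L{\left(3 \right)} - - 2 \left(5 + 6\right) \right)} = 34980 - \left(6 - \left(\frac{1}{4} \cdot 3 - - 2 \left(5 + 6\right)\right)^{2}\right) = 34980 - \left(6 - \left(\frac{3}{4} - \left(-2\right) 11\right)^{2}\right) = 34980 - \left(6 - \left(\frac{3}{4} - -22\right)^{2}\right) = 34980 - \left(6 - \left(\frac{3}{4} + 22\right)^{2}\right) = 34980 - \left(6 - \left(\frac{91}{4}\right)^{2}\right) = 34980 + \left(-6 + \frac{8281}{16}\right) = 34980 + \frac{8185}{16} = \frac{567865}{16}$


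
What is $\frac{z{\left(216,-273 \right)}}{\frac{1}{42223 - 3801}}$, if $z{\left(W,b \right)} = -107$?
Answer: $-4111154$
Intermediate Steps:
$\frac{z{\left(216,-273 \right)}}{\frac{1}{42223 - 3801}} = - \frac{107}{\frac{1}{42223 - 3801}} = - \frac{107}{\frac{1}{38422}} = - 107 \frac{1}{\frac{1}{38422}} = \left(-107\right) 38422 = -4111154$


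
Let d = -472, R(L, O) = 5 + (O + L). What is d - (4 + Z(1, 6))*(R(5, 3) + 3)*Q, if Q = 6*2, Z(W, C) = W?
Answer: -1432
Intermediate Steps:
R(L, O) = 5 + L + O (R(L, O) = 5 + (L + O) = 5 + L + O)
Q = 12
d - (4 + Z(1, 6))*(R(5, 3) + 3)*Q = -472 - (4 + 1)*((5 + 5 + 3) + 3)*12 = -472 - 5*(13 + 3)*12 = -472 - 5*16*12 = -472 - 80*12 = -472 - 1*960 = -472 - 960 = -1432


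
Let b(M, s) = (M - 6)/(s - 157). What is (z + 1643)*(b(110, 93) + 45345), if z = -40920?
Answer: -14247613919/8 ≈ -1.7810e+9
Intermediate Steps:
b(M, s) = (-6 + M)/(-157 + s)
(z + 1643)*(b(110, 93) + 45345) = (-40920 + 1643)*((-6 + 110)/(-157 + 93) + 45345) = -39277*(104/(-64) + 45345) = -39277*(-1/64*104 + 45345) = -39277*(-13/8 + 45345) = -39277*362747/8 = -14247613919/8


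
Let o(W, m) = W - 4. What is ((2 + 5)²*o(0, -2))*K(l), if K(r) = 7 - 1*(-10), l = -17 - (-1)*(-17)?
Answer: -3332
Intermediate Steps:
l = -34 (l = -17 - 1*17 = -17 - 17 = -34)
o(W, m) = -4 + W
K(r) = 17 (K(r) = 7 + 10 = 17)
((2 + 5)²*o(0, -2))*K(l) = ((2 + 5)²*(-4 + 0))*17 = (7²*(-4))*17 = (49*(-4))*17 = -196*17 = -3332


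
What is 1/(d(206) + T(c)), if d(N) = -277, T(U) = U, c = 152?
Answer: -1/125 ≈ -0.0080000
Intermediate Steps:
1/(d(206) + T(c)) = 1/(-277 + 152) = 1/(-125) = -1/125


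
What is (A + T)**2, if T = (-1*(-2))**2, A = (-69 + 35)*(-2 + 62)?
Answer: 4145296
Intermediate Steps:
A = -2040 (A = -34*60 = -2040)
T = 4 (T = 2**2 = 4)
(A + T)**2 = (-2040 + 4)**2 = (-2036)**2 = 4145296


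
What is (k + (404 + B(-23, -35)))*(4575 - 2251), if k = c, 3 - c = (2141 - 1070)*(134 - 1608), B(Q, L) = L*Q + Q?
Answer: 3671555132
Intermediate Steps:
B(Q, L) = Q + L*Q
c = 1578657 (c = 3 - (2141 - 1070)*(134 - 1608) = 3 - 1071*(-1474) = 3 - 1*(-1578654) = 3 + 1578654 = 1578657)
k = 1578657
(k + (404 + B(-23, -35)))*(4575 - 2251) = (1578657 + (404 - 23*(1 - 35)))*(4575 - 2251) = (1578657 + (404 - 23*(-34)))*2324 = (1578657 + (404 + 782))*2324 = (1578657 + 1186)*2324 = 1579843*2324 = 3671555132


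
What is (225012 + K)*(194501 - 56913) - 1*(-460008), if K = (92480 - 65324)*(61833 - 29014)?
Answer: 122653892944296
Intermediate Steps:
K = 891232764 (K = 27156*32819 = 891232764)
(225012 + K)*(194501 - 56913) - 1*(-460008) = (225012 + 891232764)*(194501 - 56913) - 1*(-460008) = 891457776*137588 + 460008 = 122653892484288 + 460008 = 122653892944296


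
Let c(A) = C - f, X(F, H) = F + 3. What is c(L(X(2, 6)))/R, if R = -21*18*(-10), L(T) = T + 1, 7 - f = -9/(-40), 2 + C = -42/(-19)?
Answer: -1663/957600 ≈ -0.0017366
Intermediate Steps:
C = 4/19 (C = -2 - 42/(-19) = -2 - 42*(-1/19) = -2 + 42/19 = 4/19 ≈ 0.21053)
f = 271/40 (f = 7 - (-9)/(-40) = 7 - (-9)*(-1)/40 = 7 - 1*9/40 = 7 - 9/40 = 271/40 ≈ 6.7750)
X(F, H) = 3 + F
L(T) = 1 + T
c(A) = -4989/760 (c(A) = 4/19 - 1*271/40 = 4/19 - 271/40 = -4989/760)
R = 3780 (R = -378*(-10) = 3780)
c(L(X(2, 6)))/R = -4989/760/3780 = -4989/760*1/3780 = -1663/957600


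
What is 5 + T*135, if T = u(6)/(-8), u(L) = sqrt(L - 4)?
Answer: 5 - 135*sqrt(2)/8 ≈ -18.865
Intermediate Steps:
u(L) = sqrt(-4 + L)
T = -sqrt(2)/8 (T = sqrt(-4 + 6)/(-8) = -sqrt(2)/8 ≈ -0.17678)
5 + T*135 = 5 - sqrt(2)/8*135 = 5 - 135*sqrt(2)/8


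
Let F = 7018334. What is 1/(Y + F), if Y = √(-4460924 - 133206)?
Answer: 3509167/24628508364843 - I*√4594130/49257016729686 ≈ 1.4248e-7 - 4.3514e-11*I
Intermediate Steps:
Y = I*√4594130 (Y = √(-4594130) = I*√4594130 ≈ 2143.4*I)
1/(Y + F) = 1/(I*√4594130 + 7018334) = 1/(7018334 + I*√4594130)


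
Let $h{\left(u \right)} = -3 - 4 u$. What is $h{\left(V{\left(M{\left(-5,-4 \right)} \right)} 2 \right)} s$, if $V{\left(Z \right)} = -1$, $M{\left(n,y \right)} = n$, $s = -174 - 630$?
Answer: $-4020$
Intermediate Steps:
$s = -804$
$h{\left(u \right)} = -3 - 4 u$
$h{\left(V{\left(M{\left(-5,-4 \right)} \right)} 2 \right)} s = \left(-3 - 4 \left(\left(-1\right) 2\right)\right) \left(-804\right) = \left(-3 - -8\right) \left(-804\right) = \left(-3 + 8\right) \left(-804\right) = 5 \left(-804\right) = -4020$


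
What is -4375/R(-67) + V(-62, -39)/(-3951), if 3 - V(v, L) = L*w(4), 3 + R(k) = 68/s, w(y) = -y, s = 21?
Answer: -8066608/439 ≈ -18375.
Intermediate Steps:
R(k) = 5/21 (R(k) = -3 + 68/21 = 5/21)
V(v, L) = 3 + 4*L (V(v, L) = 3 - L*(-1*4) = 3 - L*(-4) = 3 - (-4)*L = 3 + 4*L)
-4375/R(-67) + V(-62, -39)/(-3951) = -4375/5/21 + (3 + 4*(-39))/(-3951) = -4375*21/5 + (3 - 156)*(-1/3951) = -18375 - 153*(-1/3951) = -18375 + 17/439 = -8066608/439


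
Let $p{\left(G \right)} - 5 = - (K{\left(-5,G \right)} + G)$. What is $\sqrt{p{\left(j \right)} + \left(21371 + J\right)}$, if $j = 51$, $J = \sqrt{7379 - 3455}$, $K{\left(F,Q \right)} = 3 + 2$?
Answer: $\sqrt{21320 + 6 \sqrt{109}} \approx 146.23$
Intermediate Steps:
$K{\left(F,Q \right)} = 5$
$J = 6 \sqrt{109}$ ($J = \sqrt{3924} = 6 \sqrt{109} \approx 62.642$)
$p{\left(G \right)} = - G$ ($p{\left(G \right)} = 5 - \left(5 + G\right) = - G$)
$\sqrt{p{\left(j \right)} + \left(21371 + J\right)} = \sqrt{\left(-1\right) 51 + \left(21371 + 6 \sqrt{109}\right)} = \sqrt{-51 + \left(21371 + 6 \sqrt{109}\right)} = \sqrt{21320 + 6 \sqrt{109}}$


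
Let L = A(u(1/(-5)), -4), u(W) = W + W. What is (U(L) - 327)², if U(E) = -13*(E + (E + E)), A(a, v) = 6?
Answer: 314721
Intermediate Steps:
u(W) = 2*W
L = 6
U(E) = -39*E (U(E) = -13*(E + 2*E) = -39*E)
(U(L) - 327)² = (-39*6 - 327)² = (-234 - 327)² = (-561)² = 314721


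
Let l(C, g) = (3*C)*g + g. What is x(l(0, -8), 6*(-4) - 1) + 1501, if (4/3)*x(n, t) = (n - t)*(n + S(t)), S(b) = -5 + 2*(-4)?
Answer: 4933/4 ≈ 1233.3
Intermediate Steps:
S(b) = -13 (S(b) = -5 - 8 = -13)
l(C, g) = g + 3*C*g (l(C, g) = 3*C*g + g = g + 3*C*g)
x(n, t) = 3*(-13 + n)*(n - t)/4 (x(n, t) = 3*((n - t)*(n - 13))/4 = 3*((n - t)*(-13 + n))/4 = 3*((-13 + n)*(n - t))/4 = 3*(-13 + n)*(n - t)/4)
x(l(0, -8), 6*(-4) - 1) + 1501 = (-(-78)*(1 + 3*0) + 3*(-8*(1 + 3*0))**2/4 + 39*(6*(-4) - 1)/4 - 3*(-8*(1 + 3*0))*(6*(-4) - 1)/4) + 1501 = (-(-78)*(1 + 0) + 3*(-8*(1 + 0))**2/4 + 39*(-24 - 1)/4 - 3*(-8*(1 + 0))*(-24 - 1)/4) + 1501 = (-(-78) + 3*(-8*1)**2/4 + (39/4)*(-25) - 3/4*(-8*1)*(-25)) + 1501 = (-39/4*(-8) + (3/4)*(-8)**2 - 975/4 - 3/4*(-8)*(-25)) + 1501 = (78 + (3/4)*64 - 975/4 - 150) + 1501 = (78 + 48 - 975/4 - 150) + 1501 = -1071/4 + 1501 = 4933/4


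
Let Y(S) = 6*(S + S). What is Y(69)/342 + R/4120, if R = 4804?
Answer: 70199/19570 ≈ 3.5871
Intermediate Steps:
Y(S) = 12*S (Y(S) = 6*(2*S) = 12*S)
Y(69)/342 + R/4120 = (12*69)/342 + 4804/4120 = 828*(1/342) + 4804*(1/4120) = 46/19 + 1201/1030 = 70199/19570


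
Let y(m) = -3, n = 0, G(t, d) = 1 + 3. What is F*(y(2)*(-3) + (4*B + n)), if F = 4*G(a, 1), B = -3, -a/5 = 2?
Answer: -48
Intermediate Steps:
a = -10 (a = -5*2 = -10)
G(t, d) = 4
F = 16 (F = 4*4 = 16)
F*(y(2)*(-3) + (4*B + n)) = 16*(-3*(-3) + (4*(-3) + 0)) = 16*(9 + (-12 + 0)) = 16*(9 - 12) = 16*(-3) = -48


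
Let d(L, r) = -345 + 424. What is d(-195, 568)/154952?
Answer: 79/154952 ≈ 0.00050983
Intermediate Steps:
d(L, r) = 79
d(-195, 568)/154952 = 79/154952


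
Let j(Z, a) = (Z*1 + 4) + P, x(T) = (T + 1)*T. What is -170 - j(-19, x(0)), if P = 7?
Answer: -162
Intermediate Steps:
x(T) = T*(1 + T) (x(T) = (1 + T)*T = T*(1 + T))
j(Z, a) = 11 + Z (j(Z, a) = (Z*1 + 4) + 7 = (Z + 4) + 7 = (4 + Z) + 7 = 11 + Z)
-170 - j(-19, x(0)) = -170 - (11 - 19) = -170 - 1*(-8) = -170 + 8 = -162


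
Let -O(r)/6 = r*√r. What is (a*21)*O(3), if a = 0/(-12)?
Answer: 0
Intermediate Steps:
O(r) = -6*r^(3/2) (O(r) = -6*r*√r = -6*r^(3/2))
a = 0 (a = 0*(-1/12) = 0)
(a*21)*O(3) = (0*21)*(-18*√3) = 0*(-18*√3) = 0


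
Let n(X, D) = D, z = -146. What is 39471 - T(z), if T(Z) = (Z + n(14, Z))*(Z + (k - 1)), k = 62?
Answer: 14651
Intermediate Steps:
T(Z) = 2*Z*(61 + Z) (T(Z) = (Z + Z)*(Z + (62 - 1)) = (2*Z)*(Z + 61) = (2*Z)*(61 + Z) = 2*Z*(61 + Z))
39471 - T(z) = 39471 - 2*(-146)*(61 - 146) = 39471 - 2*(-146)*(-85) = 39471 - 1*24820 = 39471 - 24820 = 14651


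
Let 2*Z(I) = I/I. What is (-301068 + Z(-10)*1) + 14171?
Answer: -573793/2 ≈ -2.8690e+5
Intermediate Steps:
Z(I) = ½ (Z(I) = (I/I)/2 = (½)*1 = ½)
(-301068 + Z(-10)*1) + 14171 = (-301068 + (½)*1) + 14171 = (-301068 + ½) + 14171 = -602135/2 + 14171 = -573793/2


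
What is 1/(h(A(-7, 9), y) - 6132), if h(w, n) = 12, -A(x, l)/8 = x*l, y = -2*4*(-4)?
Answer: -1/6120 ≈ -0.00016340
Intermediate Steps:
y = 32 (y = -8*(-4) = 32)
A(x, l) = -8*l*x (A(x, l) = -8*x*l = -8*l*x)
1/(h(A(-7, 9), y) - 6132) = 1/(12 - 6132) = 1/(-6120) = -1/6120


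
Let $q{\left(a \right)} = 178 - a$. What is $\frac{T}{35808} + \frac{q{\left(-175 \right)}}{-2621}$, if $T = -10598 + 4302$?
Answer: $- \frac{3642755}{11731596} \approx -0.31051$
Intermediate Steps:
$T = -6296$
$\frac{T}{35808} + \frac{q{\left(-175 \right)}}{-2621} = - \frac{6296}{35808} + \frac{178 - -175}{-2621} = \left(-6296\right) \frac{1}{35808} + \left(178 + 175\right) \left(- \frac{1}{2621}\right) = - \frac{787}{4476} + 353 \left(- \frac{1}{2621}\right) = - \frac{787}{4476} - \frac{353}{2621} = - \frac{3642755}{11731596}$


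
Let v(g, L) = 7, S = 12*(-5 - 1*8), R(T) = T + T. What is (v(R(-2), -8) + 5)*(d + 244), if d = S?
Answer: 1056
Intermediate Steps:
R(T) = 2*T
S = -156 (S = 12*(-5 - 8) = 12*(-13) = -156)
d = -156
(v(R(-2), -8) + 5)*(d + 244) = (7 + 5)*(-156 + 244) = 12*88 = 1056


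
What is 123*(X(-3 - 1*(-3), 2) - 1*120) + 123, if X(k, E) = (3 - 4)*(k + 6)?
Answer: -15375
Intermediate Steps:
X(k, E) = -6 - k (X(k, E) = -(6 + k) = -6 - k)
123*(X(-3 - 1*(-3), 2) - 1*120) + 123 = 123*((-6 - (-3 - 1*(-3))) - 1*120) + 123 = 123*((-6 - (-3 + 3)) - 120) + 123 = 123*((-6 - 1*0) - 120) + 123 = 123*((-6 + 0) - 120) + 123 = 123*(-6 - 120) + 123 = 123*(-126) + 123 = -15498 + 123 = -15375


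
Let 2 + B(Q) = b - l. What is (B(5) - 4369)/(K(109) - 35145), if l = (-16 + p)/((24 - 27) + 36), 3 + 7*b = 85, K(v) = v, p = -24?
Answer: 52985/425964 ≈ 0.12439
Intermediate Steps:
b = 82/7 (b = -3/7 + (⅐)*85 = -3/7 + 85/7 = 82/7 ≈ 11.714)
l = -40/33 (l = (-16 - 24)/((24 - 27) + 36) = -40/(-3 + 36) = -40/33 ≈ -1.2121)
B(Q) = 2524/231 (B(Q) = -2 + (82/7 - 1*(-40/33)) = -2 + (82/7 + 40/33) = -2 + 2986/231 = 2524/231)
(B(5) - 4369)/(K(109) - 35145) = (2524/231 - 4369)/(109 - 35145) = -1006715/231/(-35036) = -1006715/231*(-1/35036) = 52985/425964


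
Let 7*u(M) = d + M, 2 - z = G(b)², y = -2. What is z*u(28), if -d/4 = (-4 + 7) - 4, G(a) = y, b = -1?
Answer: -64/7 ≈ -9.1429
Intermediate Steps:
G(a) = -2
d = 4 (d = -4*((-4 + 7) - 4) = -4*(3 - 4) = -4*(-1) = 4)
z = -2 (z = 2 - 1*(-2)² = 2 - 1*4 = 2 - 4 = -2)
u(M) = 4/7 + M/7 (u(M) = (4 + M)/7 = 4/7 + M/7)
z*u(28) = -2*(4/7 + (⅐)*28) = -2*(4/7 + 4) = -2*32/7 = -64/7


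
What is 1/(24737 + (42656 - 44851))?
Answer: 1/22542 ≈ 4.4362e-5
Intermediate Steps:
1/(24737 + (42656 - 44851)) = 1/(24737 - 2195) = 1/22542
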